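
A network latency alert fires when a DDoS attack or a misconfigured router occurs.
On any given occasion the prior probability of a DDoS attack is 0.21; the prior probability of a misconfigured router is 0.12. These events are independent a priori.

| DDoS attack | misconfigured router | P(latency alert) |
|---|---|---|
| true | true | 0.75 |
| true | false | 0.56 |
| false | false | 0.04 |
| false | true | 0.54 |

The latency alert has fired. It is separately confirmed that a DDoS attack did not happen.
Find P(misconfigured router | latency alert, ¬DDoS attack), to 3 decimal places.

P(latency alert | ¬DDoS attack) = 0.04*0.88 + 0.54*0.12 = 0.035200 + 0.064800 = 0.100000
Restricting to configurations with misconfigured router present: 0.54*0.12 = 0.064800.
So P(misconfigured router | latency alert, ¬DDoS attack) = 0.064800/0.100000 ≈ 0.648.

P(misconfigured router | latency alert, ¬DDoS attack) ≈ 0.648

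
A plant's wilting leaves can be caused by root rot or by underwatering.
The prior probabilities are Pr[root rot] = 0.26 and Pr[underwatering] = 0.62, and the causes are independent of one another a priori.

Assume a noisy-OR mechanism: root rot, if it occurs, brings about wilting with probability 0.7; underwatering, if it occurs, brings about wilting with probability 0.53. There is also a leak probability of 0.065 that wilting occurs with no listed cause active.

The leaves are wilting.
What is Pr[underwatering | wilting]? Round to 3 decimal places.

Under noisy-OR, P(wilting | causes) = 1 − (1−0.065)·∏(1−qᵢ) over the active causes.
For the numerator, keep only underwatering=true terms: 0.257180 + 0.139948 = 0.397128
Normalizer over all consistent configurations: 0.065×0.74×0.38 + 0.56055×0.74×0.62 + 0.7195×0.26×0.38 + 0.868165×0.26×0.62 = 0.486493
Posterior = 0.397128 / 0.486493 ≈ 0.816

Pr[underwatering | wilting] ≈ 0.816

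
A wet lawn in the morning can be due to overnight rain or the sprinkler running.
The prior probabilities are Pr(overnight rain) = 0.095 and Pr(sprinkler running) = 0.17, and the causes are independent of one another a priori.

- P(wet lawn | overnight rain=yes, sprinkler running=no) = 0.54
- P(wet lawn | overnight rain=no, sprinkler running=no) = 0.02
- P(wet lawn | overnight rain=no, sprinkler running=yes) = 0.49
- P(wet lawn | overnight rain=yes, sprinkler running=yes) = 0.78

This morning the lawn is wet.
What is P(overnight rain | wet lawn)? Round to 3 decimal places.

Enumerate the 4 (overnight rain, sprinkler running) configurations and weight by the priors:
  P(wet lawn) = 0.02*0.905*0.83 + 0.49*0.905*0.17 + 0.54*0.095*0.83 + 0.78*0.095*0.17
        = 0.015023 + 0.075387 + 0.042579 + 0.012597 = 0.145586
Keeping only the overnight rain-present terms gives 0.055176, so
  P(overnight rain | wet lawn) = 0.055176 / 0.145586 ≈ 0.379

P(overnight rain | wet lawn) ≈ 0.379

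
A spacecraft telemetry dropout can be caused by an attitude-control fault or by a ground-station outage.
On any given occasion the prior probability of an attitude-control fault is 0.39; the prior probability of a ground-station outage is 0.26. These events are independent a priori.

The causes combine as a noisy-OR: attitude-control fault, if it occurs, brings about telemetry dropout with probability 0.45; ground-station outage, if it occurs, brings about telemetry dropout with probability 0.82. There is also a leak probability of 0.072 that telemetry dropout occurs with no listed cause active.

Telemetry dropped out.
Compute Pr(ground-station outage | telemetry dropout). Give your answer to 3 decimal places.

Under noisy-OR, P(telemetry dropout | causes) = 1 − (1−0.072)·∏(1−qᵢ) over the active causes.
Sum P(telemetry dropout|·) weighted by the priors over the 4 (attitude-control fault, ground-station outage) configurations:
  P(telemetry dropout) = 0.072*0.61*0.74 + 0.83296*0.61*0.26 + 0.4896*0.39*0.74 + 0.908128*0.39*0.26
        = 0.032501 + 0.132107 + 0.141299 + 0.092084 = 0.397991
The terms with ground-station outage present sum to 0.224191, so
  P(ground-station outage | telemetry dropout) = 0.224191 / 0.397991 ≈ 0.563

Pr(ground-station outage | telemetry dropout) ≈ 0.563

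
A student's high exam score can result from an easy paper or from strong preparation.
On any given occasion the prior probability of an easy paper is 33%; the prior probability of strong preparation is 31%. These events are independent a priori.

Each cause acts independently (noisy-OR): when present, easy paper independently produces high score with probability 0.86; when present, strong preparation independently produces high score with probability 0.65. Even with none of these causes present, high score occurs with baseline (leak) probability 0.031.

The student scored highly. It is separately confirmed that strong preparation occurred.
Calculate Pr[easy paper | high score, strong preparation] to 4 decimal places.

Pr[easy paper | high score, strong preparation] ≈ 0.4152

Under noisy-OR, P(high score | causes) = 1 − (1−0.031)·∏(1−qᵢ) over the active causes.
Sum P(high score|·) weighted by the priors over both values of easy paper:
  P(high score | strong preparation) = 0.66085×0.67 + 0.952519×0.33
        = 0.442770 + 0.314331 = 0.757101
Configurations with easy paper contribute 0.314331, so
  P(easy paper | high score, strong preparation) = 0.314331 / 0.757101 ≈ 0.4152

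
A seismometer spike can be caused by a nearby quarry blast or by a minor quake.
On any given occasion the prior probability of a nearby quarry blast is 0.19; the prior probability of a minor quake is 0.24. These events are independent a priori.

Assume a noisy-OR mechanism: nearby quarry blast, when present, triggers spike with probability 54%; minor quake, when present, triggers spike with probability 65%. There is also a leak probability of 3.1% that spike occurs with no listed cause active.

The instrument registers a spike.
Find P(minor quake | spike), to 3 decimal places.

Under noisy-OR, P(spike | causes) = 1 − (1−0.031)·∏(1−qᵢ) over the active causes.
Numerator (weight on configurations with minor quake): 0.128469 + 0.038486 = 0.166955
The normalizing constant is 0.031×0.81×0.76 + 0.66085×0.81×0.24 + 0.55426×0.19×0.76 + 0.843991×0.19×0.24 = 0.266074
Posterior = 0.166955 / 0.266074 ≈ 0.627

P(minor quake | spike) ≈ 0.627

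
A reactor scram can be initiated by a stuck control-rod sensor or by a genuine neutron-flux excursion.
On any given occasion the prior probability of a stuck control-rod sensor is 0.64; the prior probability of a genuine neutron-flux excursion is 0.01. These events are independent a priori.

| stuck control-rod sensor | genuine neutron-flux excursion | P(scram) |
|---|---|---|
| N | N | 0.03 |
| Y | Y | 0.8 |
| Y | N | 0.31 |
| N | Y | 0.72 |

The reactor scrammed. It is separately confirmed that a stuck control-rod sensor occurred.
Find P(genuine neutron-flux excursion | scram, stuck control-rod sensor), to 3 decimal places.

P(genuine neutron-flux excursion | scram, stuck control-rod sensor) ≈ 0.025

Weight on genuine neutron-flux excursion=true, given the evidence: 0.8*0.01 = 0.008000
The normalizing constant is 0.31*0.99 + 0.8*0.01 = 0.314900
P(genuine neutron-flux excursion | scram, stuck control-rod sensor) = 0.008000/0.314900 ≈ 0.025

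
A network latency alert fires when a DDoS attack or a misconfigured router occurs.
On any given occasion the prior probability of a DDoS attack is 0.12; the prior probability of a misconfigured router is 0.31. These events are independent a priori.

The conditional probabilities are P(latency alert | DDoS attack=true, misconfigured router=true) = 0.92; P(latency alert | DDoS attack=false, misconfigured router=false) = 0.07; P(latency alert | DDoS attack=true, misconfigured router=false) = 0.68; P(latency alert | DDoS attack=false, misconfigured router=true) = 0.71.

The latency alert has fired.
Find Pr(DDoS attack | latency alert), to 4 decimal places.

Weight on DDoS attack=true, given the evidence: 0.056304 + 0.034224 = 0.090528
Normalizer over all consistent configurations: 0.07·0.88·0.69 + 0.71·0.88·0.31 + 0.68·0.12·0.69 + 0.92·0.12·0.31 = 0.326720
P(DDoS attack | latency alert) = 0.090528/0.326720 ≈ 0.2771

Pr(DDoS attack | latency alert) ≈ 0.2771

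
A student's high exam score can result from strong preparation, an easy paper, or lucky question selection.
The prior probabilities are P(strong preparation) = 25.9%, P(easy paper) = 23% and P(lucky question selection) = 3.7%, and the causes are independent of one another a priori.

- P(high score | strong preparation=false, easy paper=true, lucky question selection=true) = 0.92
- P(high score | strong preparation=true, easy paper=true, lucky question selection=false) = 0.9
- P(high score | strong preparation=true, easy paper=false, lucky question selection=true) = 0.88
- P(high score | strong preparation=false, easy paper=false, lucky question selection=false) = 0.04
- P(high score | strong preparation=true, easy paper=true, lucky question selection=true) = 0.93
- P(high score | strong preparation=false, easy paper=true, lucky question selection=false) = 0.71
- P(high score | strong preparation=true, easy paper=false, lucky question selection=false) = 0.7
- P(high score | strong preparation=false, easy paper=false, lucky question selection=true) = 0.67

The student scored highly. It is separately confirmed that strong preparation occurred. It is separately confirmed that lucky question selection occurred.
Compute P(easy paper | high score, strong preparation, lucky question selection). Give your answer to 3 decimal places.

P(easy paper | high score, strong preparation, lucky question selection) ≈ 0.240

Sum P(high score|·) weighted by the priors over both values of easy paper:
  P(high score | strong preparation, lucky question selection) = 0.88*0.77 + 0.93*0.23
        = 0.677600 + 0.213900 = 0.891500
Configurations with easy paper contribute 0.213900, so
  P(easy paper | high score, strong preparation, lucky question selection) = 0.213900 / 0.891500 ≈ 0.240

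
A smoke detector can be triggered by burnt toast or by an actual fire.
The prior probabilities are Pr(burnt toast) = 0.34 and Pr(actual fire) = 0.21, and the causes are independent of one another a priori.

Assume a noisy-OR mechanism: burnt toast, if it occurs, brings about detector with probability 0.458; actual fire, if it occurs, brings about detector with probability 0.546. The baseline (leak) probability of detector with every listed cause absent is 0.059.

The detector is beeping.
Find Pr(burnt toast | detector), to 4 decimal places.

Under noisy-OR, P(detector | causes) = 1 − (1−0.059)·∏(1−qᵢ) over the active causes.
Enumerate the 4 (burnt toast, actual fire) configurations and weight by the priors:
  P(detector) = 0.059·0.66·0.79 + 0.572786·0.66·0.21 + 0.489978·0.34·0.79 + 0.76845·0.34·0.21
        = 0.030763 + 0.079388 + 0.131608 + 0.054867 = 0.296626
Keeping only the burnt toast-present terms gives 0.186475, so
  P(burnt toast | detector) = 0.186475 / 0.296626 ≈ 0.6287

Pr(burnt toast | detector) ≈ 0.6287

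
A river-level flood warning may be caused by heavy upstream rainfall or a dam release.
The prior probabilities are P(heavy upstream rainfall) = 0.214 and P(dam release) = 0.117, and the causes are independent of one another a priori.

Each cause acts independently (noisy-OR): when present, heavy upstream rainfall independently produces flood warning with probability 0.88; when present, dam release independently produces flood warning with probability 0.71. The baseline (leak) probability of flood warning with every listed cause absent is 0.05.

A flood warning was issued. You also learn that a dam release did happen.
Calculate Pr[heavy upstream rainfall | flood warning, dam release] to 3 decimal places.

Under noisy-OR, P(flood warning | causes) = 1 − (1−0.05)·∏(1−qᵢ) over the active causes.
P(flood warning | dam release) = 0.7245*0.786 + 0.96694*0.214 = 0.569457 + 0.206925 = 0.776382
Restricting to configurations with heavy upstream rainfall present: 0.96694*0.214 = 0.206925.
P(heavy upstream rainfall | flood warning, dam release) = 0.206925 / 0.776382 ≈ 0.267

Pr[heavy upstream rainfall | flood warning, dam release] ≈ 0.267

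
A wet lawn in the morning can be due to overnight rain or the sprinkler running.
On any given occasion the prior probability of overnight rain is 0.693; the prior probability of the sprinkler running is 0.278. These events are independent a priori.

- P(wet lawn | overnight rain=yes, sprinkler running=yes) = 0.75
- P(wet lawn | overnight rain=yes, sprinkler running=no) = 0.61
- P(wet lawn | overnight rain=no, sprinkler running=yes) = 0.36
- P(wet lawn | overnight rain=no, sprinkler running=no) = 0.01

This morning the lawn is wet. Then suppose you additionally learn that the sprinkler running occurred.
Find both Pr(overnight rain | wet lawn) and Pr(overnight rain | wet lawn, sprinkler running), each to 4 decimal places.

Pr(overnight rain | wet lawn) ≈ 0.9317; Pr(overnight rain | wet lawn, sprinkler running) ≈ 0.8246

Numerator (weight on configurations with overnight rain): 0.305211 + 0.144490 = 0.449701
The normalizing constant is 0.01·0.307·0.722 + 0.36·0.307·0.278 + 0.61·0.693·0.722 + 0.75·0.693·0.278 = 0.482643
Posterior = 0.449701 / 0.482643 ≈ 0.9317

Now also conditioning on sprinkler running=true:
Numerator (weight on configurations with overnight rain): 0.75·0.693 = 0.519750
The normalizing constant is 0.36·0.307 + 0.75·0.693 = 0.630270
P(overnight rain | wet lawn, sprinkler running) = 0.519750/0.630270 ≈ 0.8246
— sprinkler running explains away the evidence for overnight rain.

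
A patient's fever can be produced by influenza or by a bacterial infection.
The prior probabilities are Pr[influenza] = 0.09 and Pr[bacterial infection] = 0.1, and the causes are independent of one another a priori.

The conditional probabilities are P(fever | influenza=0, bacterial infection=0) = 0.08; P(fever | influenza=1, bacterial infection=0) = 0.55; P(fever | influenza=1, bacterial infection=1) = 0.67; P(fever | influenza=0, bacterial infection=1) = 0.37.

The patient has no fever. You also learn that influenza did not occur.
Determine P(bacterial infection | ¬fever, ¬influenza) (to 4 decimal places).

P(bacterial infection | ¬fever, ¬influenza) ≈ 0.0707

By total probability over both values of bacterial infection:
  P(¬fever | ¬influenza) = 0.92×0.9 + 0.63×0.1
        = 0.828000 + 0.063000 = 0.891000
The terms with bacterial infection present sum to 0.063000, so
  P(bacterial infection | ¬fever, ¬influenza) = 0.063000 / 0.891000 ≈ 0.0707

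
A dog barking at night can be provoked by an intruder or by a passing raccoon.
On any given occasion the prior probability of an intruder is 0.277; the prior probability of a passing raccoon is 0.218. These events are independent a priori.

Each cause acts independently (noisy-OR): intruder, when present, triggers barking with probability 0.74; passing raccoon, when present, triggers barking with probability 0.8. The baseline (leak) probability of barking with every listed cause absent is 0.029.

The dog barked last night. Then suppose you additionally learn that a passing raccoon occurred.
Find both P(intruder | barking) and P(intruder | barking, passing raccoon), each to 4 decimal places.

P(intruder | barking) ≈ 0.6046; P(intruder | barking, passing raccoon) ≈ 0.3110

Under noisy-OR, P(barking | causes) = 1 − (1−0.029)·∏(1−qᵢ) over the active causes.
Numerator (weight on configurations with intruder): 0.161928 + 0.057337 = 0.219265
Denominator P(barking): 0.029×0.723×0.782 + 0.8058×0.723×0.218 + 0.74754×0.277×0.782 + 0.949508×0.277×0.218 = 0.362666
P(intruder | barking) = 0.219265/0.362666 ≈ 0.6046

Now also conditioning on passing raccoon=true:
Weight on intruder=true, given the evidence: 0.949508×0.277 = 0.263014
Denominator P(barking | passing raccoon): 0.8058×0.723 + 0.949508×0.277 = 0.845607
Posterior = 0.263014 / 0.845607 ≈ 0.3110
This is intercausal reasoning (explaining away): once passing raccoon accounts for the barking, intruder becomes less likely.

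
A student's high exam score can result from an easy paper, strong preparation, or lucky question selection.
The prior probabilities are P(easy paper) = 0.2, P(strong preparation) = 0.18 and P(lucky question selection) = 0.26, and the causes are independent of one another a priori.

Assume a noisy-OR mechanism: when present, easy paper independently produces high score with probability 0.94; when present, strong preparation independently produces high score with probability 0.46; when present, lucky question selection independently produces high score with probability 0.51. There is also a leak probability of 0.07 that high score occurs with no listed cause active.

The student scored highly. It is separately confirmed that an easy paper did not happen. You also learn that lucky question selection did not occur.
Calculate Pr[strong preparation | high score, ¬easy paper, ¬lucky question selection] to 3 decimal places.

Pr[strong preparation | high score, ¬easy paper, ¬lucky question selection] ≈ 0.610

Under noisy-OR, P(high score | causes) = 1 − (1−0.07)·∏(1−qᵢ) over the active causes.
For the numerator, keep only strong preparation=true terms: 0.4978*0.18 = 0.089604
Normalizer over all consistent configurations: 0.07*0.82 + 0.4978*0.18 = 0.147004
Posterior = 0.089604 / 0.147004 ≈ 0.610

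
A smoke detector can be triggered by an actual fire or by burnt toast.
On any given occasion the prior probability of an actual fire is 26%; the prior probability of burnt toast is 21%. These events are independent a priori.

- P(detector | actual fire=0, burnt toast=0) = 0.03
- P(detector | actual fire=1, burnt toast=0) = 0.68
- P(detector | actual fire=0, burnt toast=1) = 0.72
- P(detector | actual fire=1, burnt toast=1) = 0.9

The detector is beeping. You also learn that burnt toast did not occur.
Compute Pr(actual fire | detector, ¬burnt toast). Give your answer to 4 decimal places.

Pr(actual fire | detector, ¬burnt toast) ≈ 0.8884

P(detector | ¬burnt toast) = 0.03·0.74 + 0.68·0.26 = 0.022200 + 0.176800 = 0.199000
The actual fire-present share is 0.68·0.26 = 0.176800.
Hence the posterior is 0.176800/0.199000 ≈ 0.8884.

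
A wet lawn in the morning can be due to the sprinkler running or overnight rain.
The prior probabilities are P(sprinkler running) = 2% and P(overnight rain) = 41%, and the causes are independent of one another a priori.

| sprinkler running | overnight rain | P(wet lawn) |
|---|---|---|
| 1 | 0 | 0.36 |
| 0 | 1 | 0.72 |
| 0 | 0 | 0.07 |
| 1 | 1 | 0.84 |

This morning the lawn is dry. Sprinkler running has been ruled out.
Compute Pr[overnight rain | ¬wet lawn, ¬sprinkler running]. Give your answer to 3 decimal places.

Weight on overnight rain=true, given the evidence: 0.28*0.41 = 0.114800
Normalizer over all consistent configurations: 0.93*0.59 + 0.28*0.41 = 0.663500
P(overnight rain | ¬wet lawn, ¬sprinkler running) = 0.114800/0.663500 ≈ 0.173

Pr[overnight rain | ¬wet lawn, ¬sprinkler running] ≈ 0.173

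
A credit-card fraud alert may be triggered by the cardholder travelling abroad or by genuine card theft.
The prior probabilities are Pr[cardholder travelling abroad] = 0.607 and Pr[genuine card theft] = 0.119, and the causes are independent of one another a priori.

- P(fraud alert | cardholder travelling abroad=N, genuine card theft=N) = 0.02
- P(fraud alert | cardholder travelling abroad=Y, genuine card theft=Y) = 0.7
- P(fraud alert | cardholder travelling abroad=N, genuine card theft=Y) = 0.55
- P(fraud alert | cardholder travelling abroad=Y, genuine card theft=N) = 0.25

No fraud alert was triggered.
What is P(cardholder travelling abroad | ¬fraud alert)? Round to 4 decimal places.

Sum P(¬fraud alert|·) weighted by the priors over the 4 (cardholder travelling abroad, genuine card theft) configurations:
  P(¬fraud alert) = 0.98*0.393*0.881 + 0.45*0.393*0.119 + 0.75*0.607*0.881 + 0.3*0.607*0.119
        = 0.339308 + 0.021045 + 0.401075 + 0.021670 = 0.783098
Configurations with cardholder travelling abroad contribute 0.422745, so
  P(cardholder travelling abroad | ¬fraud alert) = 0.422745 / 0.783098 ≈ 0.5398

P(cardholder travelling abroad | ¬fraud alert) ≈ 0.5398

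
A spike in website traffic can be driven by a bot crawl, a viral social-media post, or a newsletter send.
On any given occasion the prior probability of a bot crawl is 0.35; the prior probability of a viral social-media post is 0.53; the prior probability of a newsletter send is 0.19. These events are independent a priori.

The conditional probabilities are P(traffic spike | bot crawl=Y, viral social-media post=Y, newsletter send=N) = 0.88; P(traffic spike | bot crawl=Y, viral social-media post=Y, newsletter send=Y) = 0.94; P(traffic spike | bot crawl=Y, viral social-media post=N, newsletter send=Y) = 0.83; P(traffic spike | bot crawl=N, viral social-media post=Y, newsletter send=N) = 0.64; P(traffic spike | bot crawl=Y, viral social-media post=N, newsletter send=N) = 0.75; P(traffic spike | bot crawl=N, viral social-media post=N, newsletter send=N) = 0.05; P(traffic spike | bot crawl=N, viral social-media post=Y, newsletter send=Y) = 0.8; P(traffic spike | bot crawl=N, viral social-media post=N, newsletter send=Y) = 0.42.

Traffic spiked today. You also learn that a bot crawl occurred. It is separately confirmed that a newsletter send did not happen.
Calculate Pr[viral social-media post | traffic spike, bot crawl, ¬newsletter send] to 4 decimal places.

By total probability over both values of viral social-media post:
  P(traffic spike | bot crawl, ¬newsletter send) = 0.75×0.47 + 0.88×0.53
        = 0.352500 + 0.466400 = 0.818900
Configurations with viral social-media post contribute 0.466400, so
  P(viral social-media post | traffic spike, bot crawl, ¬newsletter send) = 0.466400 / 0.818900 ≈ 0.5695

Pr[viral social-media post | traffic spike, bot crawl, ¬newsletter send] ≈ 0.5695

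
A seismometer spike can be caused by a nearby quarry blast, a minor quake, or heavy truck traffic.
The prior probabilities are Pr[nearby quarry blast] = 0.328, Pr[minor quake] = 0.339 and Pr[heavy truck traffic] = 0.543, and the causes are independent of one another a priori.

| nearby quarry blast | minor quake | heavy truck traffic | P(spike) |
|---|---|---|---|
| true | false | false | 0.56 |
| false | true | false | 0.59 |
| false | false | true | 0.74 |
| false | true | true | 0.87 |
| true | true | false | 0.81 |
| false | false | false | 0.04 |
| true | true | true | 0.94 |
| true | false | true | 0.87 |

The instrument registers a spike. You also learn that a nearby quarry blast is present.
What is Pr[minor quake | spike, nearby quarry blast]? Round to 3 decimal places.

Enumerate the 4 (minor quake, heavy truck traffic) configurations and weight by the priors:
  P(spike | nearby quarry blast) = 0.56·0.661·0.457 + 0.87·0.661·0.543 + 0.81·0.339·0.457 + 0.94·0.339·0.543
        = 0.169163 + 0.312263 + 0.125488 + 0.173032 = 0.779946
Configurations with minor quake contribute 0.298520, so
  P(minor quake | spike, nearby quarry blast) = 0.298520 / 0.779946 ≈ 0.383

Pr[minor quake | spike, nearby quarry blast] ≈ 0.383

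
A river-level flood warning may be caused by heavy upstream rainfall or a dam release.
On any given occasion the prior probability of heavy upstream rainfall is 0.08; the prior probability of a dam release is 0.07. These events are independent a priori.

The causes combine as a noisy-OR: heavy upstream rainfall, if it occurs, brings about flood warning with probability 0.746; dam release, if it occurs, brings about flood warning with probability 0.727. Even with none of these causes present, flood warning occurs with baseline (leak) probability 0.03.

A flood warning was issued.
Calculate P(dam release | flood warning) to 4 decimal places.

P(dam release | flood warning) ≈ 0.3914

Under noisy-OR, P(flood warning | causes) = 1 − (1−0.03)·∏(1−qᵢ) over the active causes.
Enumerate the 4 (heavy upstream rainfall, dam release) configurations and weight by the priors:
  P(flood warning) = 0.03*0.92*0.93 + 0.73519*0.92*0.07 + 0.75362*0.08*0.93 + 0.932738*0.08*0.07
        = 0.025668 + 0.047346 + 0.056069 + 0.005223 = 0.134306
Configurations with dam release contribute 0.052569, so
  P(dam release | flood warning) = 0.052569 / 0.134306 ≈ 0.3914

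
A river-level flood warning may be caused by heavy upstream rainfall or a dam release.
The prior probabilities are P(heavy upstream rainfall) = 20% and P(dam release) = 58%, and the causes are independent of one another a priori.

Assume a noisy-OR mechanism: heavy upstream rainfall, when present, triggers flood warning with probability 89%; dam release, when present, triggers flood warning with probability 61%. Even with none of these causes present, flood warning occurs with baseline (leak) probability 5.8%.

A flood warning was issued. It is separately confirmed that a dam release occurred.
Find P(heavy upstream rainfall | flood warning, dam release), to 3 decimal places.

P(heavy upstream rainfall | flood warning, dam release) ≈ 0.275

Under noisy-OR, P(flood warning | causes) = 1 − (1−0.058)·∏(1−qᵢ) over the active causes.
Enumerate both values of heavy upstream rainfall and weight by the priors:
  P(flood warning | dam release) = 0.63262×0.8 + 0.959588×0.2
        = 0.506096 + 0.191918 = 0.698014
The terms with heavy upstream rainfall present sum to 0.191918, so
  P(heavy upstream rainfall | flood warning, dam release) = 0.191918 / 0.698014 ≈ 0.275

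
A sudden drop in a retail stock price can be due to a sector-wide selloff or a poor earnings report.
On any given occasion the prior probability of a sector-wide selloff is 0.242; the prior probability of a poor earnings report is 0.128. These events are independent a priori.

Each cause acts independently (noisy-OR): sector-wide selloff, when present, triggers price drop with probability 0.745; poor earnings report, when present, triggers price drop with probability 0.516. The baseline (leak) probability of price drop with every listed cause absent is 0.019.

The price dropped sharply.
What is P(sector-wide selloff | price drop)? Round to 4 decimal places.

P(sector-wide selloff | price drop) ≈ 0.7449

Under noisy-OR, P(price drop | causes) = 1 − (1−0.019)·∏(1−qᵢ) over the active causes.
By total probability over the 4 (sector-wide selloff, poor earnings report) configurations:
  P(price drop) = 0.019·0.758·0.872 + 0.525196·0.758·0.128 + 0.749845·0.242·0.872 + 0.878925·0.242·0.128
        = 0.012559 + 0.050957 + 0.158235 + 0.027226 = 0.248977
The terms with sector-wide selloff present sum to 0.185461, so
  P(sector-wide selloff | price drop) = 0.185461 / 0.248977 ≈ 0.7449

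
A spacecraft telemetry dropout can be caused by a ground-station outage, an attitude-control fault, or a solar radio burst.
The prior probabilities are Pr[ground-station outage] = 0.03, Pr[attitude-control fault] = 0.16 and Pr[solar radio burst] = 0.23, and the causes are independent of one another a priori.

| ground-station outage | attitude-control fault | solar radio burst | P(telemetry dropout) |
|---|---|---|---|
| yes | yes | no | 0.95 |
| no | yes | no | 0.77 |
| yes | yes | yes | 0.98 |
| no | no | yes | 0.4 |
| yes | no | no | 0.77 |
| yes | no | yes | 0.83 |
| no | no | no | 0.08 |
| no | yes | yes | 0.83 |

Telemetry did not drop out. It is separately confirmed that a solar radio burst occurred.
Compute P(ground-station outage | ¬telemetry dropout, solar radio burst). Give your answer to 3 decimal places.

P(ground-station outage | ¬telemetry dropout, solar radio burst) ≈ 0.008

Numerator (weight on configurations with ground-station outage): 0.004284 + 0.000096 = 0.004380
The normalizing constant is 0.6·0.97·0.84 + 0.17·0.97·0.16 + 0.17·0.03·0.84 + 0.02·0.03·0.16 = 0.519644
Posterior = 0.004380 / 0.519644 ≈ 0.008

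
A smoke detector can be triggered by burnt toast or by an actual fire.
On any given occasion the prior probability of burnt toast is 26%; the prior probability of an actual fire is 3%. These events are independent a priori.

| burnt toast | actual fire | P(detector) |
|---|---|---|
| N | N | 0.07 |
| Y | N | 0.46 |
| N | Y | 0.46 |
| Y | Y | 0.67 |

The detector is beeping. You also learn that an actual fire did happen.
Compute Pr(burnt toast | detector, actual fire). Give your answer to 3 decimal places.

Pr(burnt toast | detector, actual fire) ≈ 0.339

Sum P(detector|·) weighted by the priors over both values of burnt toast:
  P(detector | actual fire) = 0.46*0.74 + 0.67*0.26
        = 0.340400 + 0.174200 = 0.514600
The terms with burnt toast present sum to 0.174200, so
  P(burnt toast | detector, actual fire) = 0.174200 / 0.514600 ≈ 0.339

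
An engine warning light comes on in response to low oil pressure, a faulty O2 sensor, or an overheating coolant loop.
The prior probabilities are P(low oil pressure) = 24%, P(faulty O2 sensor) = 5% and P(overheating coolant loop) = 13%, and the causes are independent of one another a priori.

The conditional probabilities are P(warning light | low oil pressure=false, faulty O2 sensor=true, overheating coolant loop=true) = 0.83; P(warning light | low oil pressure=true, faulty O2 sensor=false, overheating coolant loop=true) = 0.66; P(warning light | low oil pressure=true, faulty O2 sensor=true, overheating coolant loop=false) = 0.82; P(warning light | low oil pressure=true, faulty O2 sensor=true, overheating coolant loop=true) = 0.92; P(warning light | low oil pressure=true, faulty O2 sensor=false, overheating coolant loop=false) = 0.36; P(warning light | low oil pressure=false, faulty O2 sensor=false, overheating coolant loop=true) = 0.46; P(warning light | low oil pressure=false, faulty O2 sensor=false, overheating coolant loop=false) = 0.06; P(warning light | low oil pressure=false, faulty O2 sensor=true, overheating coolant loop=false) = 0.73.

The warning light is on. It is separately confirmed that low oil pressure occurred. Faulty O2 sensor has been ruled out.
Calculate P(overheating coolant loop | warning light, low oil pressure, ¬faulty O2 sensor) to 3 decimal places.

P(overheating coolant loop | warning light, low oil pressure, ¬faulty O2 sensor) ≈ 0.215

For the numerator, keep only overheating coolant loop=true terms: 0.66·0.13 = 0.085800
Denominator P(warning light | low oil pressure, ¬faulty O2 sensor): 0.36·0.87 + 0.66·0.13 = 0.399000
P(overheating coolant loop | warning light, low oil pressure, ¬faulty O2 sensor) = 0.085800/0.399000 ≈ 0.215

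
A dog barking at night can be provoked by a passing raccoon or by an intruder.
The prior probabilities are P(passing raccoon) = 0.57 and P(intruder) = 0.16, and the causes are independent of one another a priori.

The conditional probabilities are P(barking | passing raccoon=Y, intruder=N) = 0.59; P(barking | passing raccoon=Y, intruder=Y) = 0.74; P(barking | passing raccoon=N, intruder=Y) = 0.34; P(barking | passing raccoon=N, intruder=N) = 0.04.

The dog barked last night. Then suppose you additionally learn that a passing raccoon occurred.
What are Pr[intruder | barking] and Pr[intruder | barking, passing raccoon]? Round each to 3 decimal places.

Pr[intruder | barking] ≈ 0.234; Pr[intruder | barking, passing raccoon] ≈ 0.193

P(barking) = 0.04×0.43×0.84 + 0.34×0.43×0.16 + 0.59×0.57×0.84 + 0.74×0.57×0.16 = 0.014448 + 0.023392 + 0.282492 + 0.067488 = 0.387820
Of this, 0.090880 comes from 0.023392 + 0.067488 (the intruder=true cases).
So P(intruder | barking) = 0.090880/0.387820 ≈ 0.234.

Now also conditioning on passing raccoon=true:
For the numerator, keep only intruder=true terms: 0.74·0.16 = 0.118400
Denominator P(barking | passing raccoon): 0.59·0.84 + 0.74·0.16 = 0.614000
Posterior = 0.118400 / 0.614000 ≈ 0.193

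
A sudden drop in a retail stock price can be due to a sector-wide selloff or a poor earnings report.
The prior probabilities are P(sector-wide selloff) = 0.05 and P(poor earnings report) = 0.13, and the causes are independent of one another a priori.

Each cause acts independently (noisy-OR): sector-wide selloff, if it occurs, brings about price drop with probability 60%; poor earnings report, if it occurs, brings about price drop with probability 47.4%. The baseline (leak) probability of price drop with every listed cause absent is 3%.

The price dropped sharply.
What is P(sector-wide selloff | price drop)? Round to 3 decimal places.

Under noisy-OR, P(price drop | causes) = 1 − (1−0.03)·∏(1−qᵢ) over the active causes.
Enumerate the 4 (sector-wide selloff, poor earnings report) configurations and weight by the priors:
  P(price drop) = 0.03×0.95×0.87 + 0.48978×0.95×0.13 + 0.612×0.05×0.87 + 0.795912×0.05×0.13
        = 0.024795 + 0.060488 + 0.026622 + 0.005173 = 0.117078
Keeping only the sector-wide selloff-present terms gives 0.031795, so
  P(sector-wide selloff | price drop) = 0.031795 / 0.117078 ≈ 0.272

P(sector-wide selloff | price drop) ≈ 0.272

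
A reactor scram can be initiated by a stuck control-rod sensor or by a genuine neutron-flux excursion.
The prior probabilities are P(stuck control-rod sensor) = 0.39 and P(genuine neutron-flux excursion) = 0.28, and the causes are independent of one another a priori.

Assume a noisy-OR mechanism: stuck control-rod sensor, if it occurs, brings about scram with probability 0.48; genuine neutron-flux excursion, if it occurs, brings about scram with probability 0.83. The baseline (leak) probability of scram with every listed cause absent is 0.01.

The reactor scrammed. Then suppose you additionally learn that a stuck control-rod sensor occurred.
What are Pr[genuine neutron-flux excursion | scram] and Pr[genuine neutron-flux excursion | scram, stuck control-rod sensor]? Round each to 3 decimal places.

Under noisy-OR, P(scram | causes) = 1 − (1−0.01)·∏(1−qᵢ) over the active causes.
Sum P(scram|·) weighted by the priors over the 4 (stuck control-rod sensor, genuine neutron-flux excursion) configurations:
  P(scram) = 0.01·0.61·0.72 + 0.8317·0.61·0.28 + 0.4852·0.39·0.72 + 0.912484·0.39·0.28
        = 0.004392 + 0.142054 + 0.136244 + 0.099643 = 0.382333
The terms with genuine neutron-flux excursion present sum to 0.241697, so
  P(genuine neutron-flux excursion | scram) = 0.241697 / 0.382333 ≈ 0.632

With the extra evidence:
Sum P(scram|·) weighted by the priors over both values of genuine neutron-flux excursion:
  P(scram | stuck control-rod sensor) = 0.4852·0.72 + 0.912484·0.28
        = 0.349344 + 0.255496 = 0.604840
The terms with genuine neutron-flux excursion present sum to 0.255496, so
  P(genuine neutron-flux excursion | scram, stuck control-rod sensor) = 0.255496 / 0.604840 ≈ 0.422

Pr[genuine neutron-flux excursion | scram] ≈ 0.632; Pr[genuine neutron-flux excursion | scram, stuck control-rod sensor] ≈ 0.422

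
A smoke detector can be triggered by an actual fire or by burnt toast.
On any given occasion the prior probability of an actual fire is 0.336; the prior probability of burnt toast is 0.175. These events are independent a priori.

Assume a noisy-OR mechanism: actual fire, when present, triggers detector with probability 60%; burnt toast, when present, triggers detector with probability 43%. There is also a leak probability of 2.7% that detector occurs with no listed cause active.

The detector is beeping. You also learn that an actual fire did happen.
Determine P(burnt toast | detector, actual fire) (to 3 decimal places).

Under noisy-OR, P(detector | causes) = 1 − (1−0.027)·∏(1−qᵢ) over the active causes.
P(detector | actual fire) = 0.6108·0.825 + 0.778156·0.175 = 0.503910 + 0.136177 = 0.640087
The burnt toast-present share is 0.778156·0.175 = 0.136177.
So P(burnt toast | detector, actual fire) = 0.136177/0.640087 ≈ 0.213.

P(burnt toast | detector, actual fire) ≈ 0.213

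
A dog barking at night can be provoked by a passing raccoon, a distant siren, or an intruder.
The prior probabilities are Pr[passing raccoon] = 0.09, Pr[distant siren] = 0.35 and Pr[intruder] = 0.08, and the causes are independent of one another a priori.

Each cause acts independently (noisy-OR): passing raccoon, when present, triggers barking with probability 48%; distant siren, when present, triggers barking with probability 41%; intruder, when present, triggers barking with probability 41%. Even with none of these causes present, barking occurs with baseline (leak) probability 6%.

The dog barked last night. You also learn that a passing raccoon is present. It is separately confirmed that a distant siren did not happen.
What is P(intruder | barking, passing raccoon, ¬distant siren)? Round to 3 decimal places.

P(intruder | barking, passing raccoon, ¬distant siren) ≈ 0.108

Under noisy-OR, P(barking | causes) = 1 − (1−0.06)·∏(1−qᵢ) over the active causes.
P(barking | passing raccoon, ¬distant siren) = 0.5112·0.92 + 0.711608·0.08 = 0.470304 + 0.056929 = 0.527233
Of this, 0.056929 comes from 0.711608·0.08 (the intruder=true cases).
Hence the posterior is 0.056929/0.527233 ≈ 0.108.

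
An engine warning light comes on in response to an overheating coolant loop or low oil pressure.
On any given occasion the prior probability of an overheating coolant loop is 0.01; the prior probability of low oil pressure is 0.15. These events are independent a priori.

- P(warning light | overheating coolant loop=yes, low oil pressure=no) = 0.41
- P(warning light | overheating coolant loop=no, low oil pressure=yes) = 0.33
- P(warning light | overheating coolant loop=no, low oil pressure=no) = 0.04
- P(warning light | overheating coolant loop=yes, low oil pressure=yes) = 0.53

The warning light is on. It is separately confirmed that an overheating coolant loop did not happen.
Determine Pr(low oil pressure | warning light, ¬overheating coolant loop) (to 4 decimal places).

By total probability over both values of low oil pressure:
  P(warning light | ¬overheating coolant loop) = 0.04·0.85 + 0.33·0.15
        = 0.034000 + 0.049500 = 0.083500
Keeping only the low oil pressure-present terms gives 0.049500, so
  P(low oil pressure | warning light, ¬overheating coolant loop) = 0.049500 / 0.083500 ≈ 0.5928

Pr(low oil pressure | warning light, ¬overheating coolant loop) ≈ 0.5928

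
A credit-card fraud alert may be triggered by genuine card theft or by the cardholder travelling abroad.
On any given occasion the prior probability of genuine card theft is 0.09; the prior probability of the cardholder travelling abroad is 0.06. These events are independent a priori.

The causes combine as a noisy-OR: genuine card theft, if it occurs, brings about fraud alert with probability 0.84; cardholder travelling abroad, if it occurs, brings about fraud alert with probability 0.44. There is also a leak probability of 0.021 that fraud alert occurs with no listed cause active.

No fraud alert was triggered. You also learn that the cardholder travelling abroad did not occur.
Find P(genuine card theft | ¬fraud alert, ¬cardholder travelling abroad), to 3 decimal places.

Under noisy-OR, P(fraud alert | causes) = 1 − (1−0.021)·∏(1−qᵢ) over the active causes.
By total probability over both values of genuine card theft:
  P(¬fraud alert | ¬cardholder travelling abroad) = 0.979*0.91 + 0.15664*0.09
        = 0.890890 + 0.014098 = 0.904988
Configurations with genuine card theft contribute 0.014098, so
  P(genuine card theft | ¬fraud alert, ¬cardholder travelling abroad) = 0.014098 / 0.904988 ≈ 0.016

P(genuine card theft | ¬fraud alert, ¬cardholder travelling abroad) ≈ 0.016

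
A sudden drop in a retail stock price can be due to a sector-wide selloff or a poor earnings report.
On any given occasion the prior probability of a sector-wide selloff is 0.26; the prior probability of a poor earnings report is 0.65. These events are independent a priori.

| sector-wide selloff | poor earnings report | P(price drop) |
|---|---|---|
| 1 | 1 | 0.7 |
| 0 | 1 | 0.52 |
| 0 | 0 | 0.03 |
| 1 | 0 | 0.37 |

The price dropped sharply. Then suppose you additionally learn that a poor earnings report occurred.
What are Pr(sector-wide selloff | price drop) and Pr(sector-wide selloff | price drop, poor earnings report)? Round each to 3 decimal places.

Pr(sector-wide selloff | price drop) ≈ 0.371; Pr(sector-wide selloff | price drop, poor earnings report) ≈ 0.321

Numerator (weight on configurations with sector-wide selloff): 0.033670 + 0.118300 = 0.151970
The normalizing constant is 0.03·0.74·0.35 + 0.52·0.74·0.65 + 0.37·0.26·0.35 + 0.7·0.26·0.65 = 0.409860
Posterior = 0.151970 / 0.409860 ≈ 0.371

Now also conditioning on poor earnings report=true:
Sum P(price drop|·) weighted by the priors over both values of sector-wide selloff:
  P(price drop | poor earnings report) = 0.52·0.74 + 0.7·0.26
        = 0.384800 + 0.182000 = 0.566800
Configurations with sector-wide selloff contribute 0.182000, so
  P(sector-wide selloff | price drop, poor earnings report) = 0.182000 / 0.566800 ≈ 0.321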